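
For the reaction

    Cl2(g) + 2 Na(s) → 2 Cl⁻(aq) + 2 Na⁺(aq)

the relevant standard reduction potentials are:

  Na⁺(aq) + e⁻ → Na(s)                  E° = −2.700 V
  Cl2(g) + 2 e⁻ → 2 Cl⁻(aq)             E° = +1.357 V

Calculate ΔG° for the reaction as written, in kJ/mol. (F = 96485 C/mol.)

−783 kJ/mol

In the reaction as written Cl2(g) is reduced, so the Cl₂/Cl⁻ couple is the cathode and Na⁺/Na is the anode.
E°cell = +1.357 − (−2.700) = +4.057 V; balancing electrons gives n = 2.
ΔG° = −nFE°cell = −(2)(96485)(+4.057) J/mol = −783 kJ/mol.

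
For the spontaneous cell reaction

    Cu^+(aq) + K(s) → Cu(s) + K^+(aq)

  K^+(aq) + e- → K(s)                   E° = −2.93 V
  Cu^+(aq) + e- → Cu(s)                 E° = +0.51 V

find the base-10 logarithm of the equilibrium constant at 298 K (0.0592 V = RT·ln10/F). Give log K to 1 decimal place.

The Cu⁺/Cu couple is reduced (cathode); E°cell = +0.51 − (−2.93) = +3.44 V with n = 1.
At equilibrium E = 0, so log K = nE°cell / 0.0592 = (1)(+3.44) / 0.0592 = 58.1.

log K = 58.1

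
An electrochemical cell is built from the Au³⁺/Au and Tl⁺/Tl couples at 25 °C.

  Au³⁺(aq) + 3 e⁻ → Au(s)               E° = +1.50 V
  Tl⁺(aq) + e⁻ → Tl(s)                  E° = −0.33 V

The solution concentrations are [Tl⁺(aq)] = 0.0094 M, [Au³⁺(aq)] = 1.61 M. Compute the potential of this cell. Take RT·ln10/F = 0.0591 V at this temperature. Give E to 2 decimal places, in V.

The Au³⁺/Au couple has the more positive E°, so it is the cathode; Tl⁺/Tl is the anode.
E°cell = E°cat − E°an = +1.50 − (−0.33) = +1.83 V; n = 3.
For the overall reaction Au³⁺(aq) + 3 Tl(s) → Au(s) + 3 Tl⁺(aq), Q = [Tl⁺(aq)]^3 / [Au³⁺(aq)] = 5.16×10^−7, giving log Q = −6.287.
E = E° − (0.0591/n)·log Q = +1.83 − (0.0591/3)(−6.287) = +1.95 V.

+1.95 V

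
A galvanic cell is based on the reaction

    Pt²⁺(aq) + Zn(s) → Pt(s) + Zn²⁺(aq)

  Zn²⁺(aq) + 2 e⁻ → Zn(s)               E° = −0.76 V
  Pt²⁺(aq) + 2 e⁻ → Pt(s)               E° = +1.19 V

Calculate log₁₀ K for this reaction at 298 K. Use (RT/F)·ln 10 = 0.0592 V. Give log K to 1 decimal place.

log K = 65.9

The Pt²⁺/Pt couple is reduced (cathode); E°cell = +1.19 − (−0.76) = +1.95 V with n = 2.
At equilibrium E = 0, so log K = nE°cell / 0.0592 = (2)(+1.95) / 0.0592 = 65.9.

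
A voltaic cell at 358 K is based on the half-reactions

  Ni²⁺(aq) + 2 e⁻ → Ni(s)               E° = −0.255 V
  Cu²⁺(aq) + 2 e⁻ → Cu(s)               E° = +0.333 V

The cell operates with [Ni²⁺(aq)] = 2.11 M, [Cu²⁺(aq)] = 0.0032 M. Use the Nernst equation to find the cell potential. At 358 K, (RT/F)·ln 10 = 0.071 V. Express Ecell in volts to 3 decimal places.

+0.488 V

The Cu²⁺/Cu couple has the more positive E°, so it is the cathode; Ni²⁺/Ni is the anode.
The standard potential is +0.333 − (−0.255) = +0.588 V and the balanced reaction transfers n = 2 electrons.
Balancing gives Cu²⁺(aq) + Ni(s) → Cu(s) + Ni²⁺(aq); hence Q = [Ni²⁺(aq)] / [Cu²⁺(aq)] = 659 (log Q = 2.819).
By the Nernst equation, E = +0.588 − (0.071/2)·(2.819) = +0.488 V.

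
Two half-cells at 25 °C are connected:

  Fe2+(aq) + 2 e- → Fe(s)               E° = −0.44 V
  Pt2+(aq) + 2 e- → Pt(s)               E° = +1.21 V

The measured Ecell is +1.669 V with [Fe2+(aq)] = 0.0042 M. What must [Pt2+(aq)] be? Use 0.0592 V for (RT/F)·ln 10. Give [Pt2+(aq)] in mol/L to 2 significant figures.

With Pt²⁺/Pt at the cathode and Fe²⁺/Fe at the anode, E°cell = +1.21 − (−0.44) = +1.65 V (n = 2).
Since E = E° − (0.0592/n)·log Q, log Q = n(E° − E)/0.0592 = −0.642.
Balancing electrons gives Pt2+(aq) + Fe(s) → Pt(s) + Fe2+(aq); thus Q = [Fe2+(aq)] / [Pt2+(aq)].
Substituting the known concentrations and solving, log [Pt2+(aq)] = −1.735 and [Pt2+(aq)] = 0.018 M.

0.018 M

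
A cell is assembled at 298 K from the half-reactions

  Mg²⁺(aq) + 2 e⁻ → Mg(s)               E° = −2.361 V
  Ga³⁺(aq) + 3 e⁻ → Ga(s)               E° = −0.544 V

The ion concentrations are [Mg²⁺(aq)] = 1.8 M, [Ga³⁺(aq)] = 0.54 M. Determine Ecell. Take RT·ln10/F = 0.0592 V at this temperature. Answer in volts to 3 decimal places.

The Ga³⁺/Ga couple has the more positive E°, so it is the cathode; Mg²⁺/Mg is the anode.
E°cell = E°cat − E°an = −0.544 − (−2.361) = +1.817 V; n = 6.
Balancing gives 2 Ga³⁺(aq) + 3 Mg(s) → 2 Ga(s) + 3 Mg²⁺(aq); hence Q = [Mg²⁺(aq)]^3 / [Ga³⁺(aq)]^2 = 20 (log Q = 1.301).
By the Nernst equation, E = +1.817 − (0.0592/6)·(1.301) = +1.804 V.

+1.804 V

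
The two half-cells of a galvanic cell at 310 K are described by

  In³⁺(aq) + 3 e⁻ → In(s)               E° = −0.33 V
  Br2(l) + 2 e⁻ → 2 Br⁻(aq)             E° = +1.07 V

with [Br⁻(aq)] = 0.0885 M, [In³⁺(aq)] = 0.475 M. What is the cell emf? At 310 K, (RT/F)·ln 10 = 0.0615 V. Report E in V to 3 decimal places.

+1.471 V

The Br₂/Br⁻ couple has the more positive E°, so it is the cathode; In³⁺/In is the anode.
E°cell = E°cat − E°an = +1.07 − (−0.33) = +1.40 V; n = 6.
Balancing gives 3 Br2(l) + 2 In(s) → 6 Br⁻(aq) + 2 In³⁺(aq); hence Q = [Br⁻(aq)]^6·[In³⁺(aq)]^2 = 1.08×10^−7 (log Q = −6.965).
E = E° − (0.0615/n)·log Q = +1.40 − (0.0615/6)(−6.965) = +1.471 V.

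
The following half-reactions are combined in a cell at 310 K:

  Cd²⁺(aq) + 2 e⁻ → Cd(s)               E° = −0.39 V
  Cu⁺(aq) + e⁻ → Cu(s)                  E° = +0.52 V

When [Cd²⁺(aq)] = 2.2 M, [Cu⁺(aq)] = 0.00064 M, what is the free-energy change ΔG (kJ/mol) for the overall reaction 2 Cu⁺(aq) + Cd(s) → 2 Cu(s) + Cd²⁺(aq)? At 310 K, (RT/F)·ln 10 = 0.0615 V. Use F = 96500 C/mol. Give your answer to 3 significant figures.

−136 kJ/mol

With Cu⁺/Cu reduced at the cathode, E°cell = +0.52 − (−0.39) = +0.91 V and n = 2.
The reaction quotient is [Cd²⁺(aq)] / [Cu⁺(aq)]^2 = 5.37×10^6; by Nernst, E = +0.91 − (0.0615/2)(6.730) = +0.7031 V.
Then ΔG = −nFE = −2 × 96500 × +0.7031 J/mol = −136 kJ/mol.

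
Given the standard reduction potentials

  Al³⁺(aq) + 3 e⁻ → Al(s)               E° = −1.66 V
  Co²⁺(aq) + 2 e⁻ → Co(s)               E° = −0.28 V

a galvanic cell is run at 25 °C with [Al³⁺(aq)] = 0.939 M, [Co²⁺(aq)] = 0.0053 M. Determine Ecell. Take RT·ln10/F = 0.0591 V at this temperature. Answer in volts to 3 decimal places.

+1.313 V

Co²⁺/Co is reduced (cathode, E° = −0.28 V) and Al³⁺/Al is oxidized (anode).
E°cell = −0.28 − (−1.66) = +1.38 V, with n = 6 electrons transferred.
Balancing gives 3 Co²⁺(aq) + 2 Al(s) → 3 Co(s) + 2 Al³⁺(aq); hence Q = [Al³⁺(aq)]^2 / [Co²⁺(aq)]^3 = 5.92×10^6 (log Q = 6.773).
E = E° − (0.0591/n)·log Q = +1.38 − (0.0591/6)(6.773) = +1.313 V.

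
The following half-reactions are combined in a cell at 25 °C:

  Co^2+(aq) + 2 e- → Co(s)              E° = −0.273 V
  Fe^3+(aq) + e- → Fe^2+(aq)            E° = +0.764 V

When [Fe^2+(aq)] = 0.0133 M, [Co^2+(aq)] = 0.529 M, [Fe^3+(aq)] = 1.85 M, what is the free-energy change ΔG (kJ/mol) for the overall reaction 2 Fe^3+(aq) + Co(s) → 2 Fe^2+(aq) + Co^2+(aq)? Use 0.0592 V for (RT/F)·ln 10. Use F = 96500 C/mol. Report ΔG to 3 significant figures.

−226 kJ/mol

E°cell = +0.764 − (−0.273) = +1.037 V; the balanced reaction transfers n = 2 electrons.
Here Q = ([Fe^2+(aq)]^2·[Co^2+(aq)]) / [Fe^3+(aq)]^2 = 2.73×10^−5 (log Q = −4.563), giving E = +1.037 − (0.0592/2)·(−4.563) = +1.1721 V.
Then ΔG = −nFE = −2 × 96500 × +1.1721 J/mol = −226 kJ/mol.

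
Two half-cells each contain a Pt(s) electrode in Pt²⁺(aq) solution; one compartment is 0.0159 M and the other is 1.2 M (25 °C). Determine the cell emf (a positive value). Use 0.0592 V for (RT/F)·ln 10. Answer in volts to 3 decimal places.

For a concentration cell E°cell = 0, since both electrodes use the same couple.
The compartment with the higher Pt²⁺(aq) concentration (1.2 M) acts as the cathode; ions are reduced there and produced at the dilute (0.0159 M) anode.
With n = 2, Ecell = −(0.0592/2)·log([dilute]/[conc]) = −(0.0592/2)·log(0.0159/1.2) = +0.056 V.

0.056 V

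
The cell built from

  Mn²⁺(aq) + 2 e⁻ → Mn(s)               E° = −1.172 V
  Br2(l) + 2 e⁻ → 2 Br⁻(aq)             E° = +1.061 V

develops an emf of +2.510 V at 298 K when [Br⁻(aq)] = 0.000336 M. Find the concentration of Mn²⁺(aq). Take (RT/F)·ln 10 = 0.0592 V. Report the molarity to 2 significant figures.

0.0039 M

Br₂/Br⁻ is the cathode (higher E°); E°cell = +1.061 − (−1.172) = +2.233 V with n = 2.
From the Nernst equation, log Q = n(E° − E)/0.0592 = 2·(+2.233 − (+2.510))/0.0592 = −9.358.
Balancing electrons gives Br2(l) + Mn(s) → 2 Br⁻(aq) + Mn²⁺(aq); thus Q = [Br⁻(aq)]^2·[Mn²⁺(aq)].
Substituting the known concentrations and solving, log [Mn²⁺(aq)] = −2.411 and [Mn²⁺(aq)] = 0.0039 M.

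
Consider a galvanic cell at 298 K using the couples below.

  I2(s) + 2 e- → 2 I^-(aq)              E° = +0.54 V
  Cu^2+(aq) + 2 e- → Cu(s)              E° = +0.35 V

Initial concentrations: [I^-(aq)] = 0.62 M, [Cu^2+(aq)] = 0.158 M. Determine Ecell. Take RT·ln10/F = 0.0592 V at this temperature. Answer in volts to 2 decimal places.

+0.23 V

I₂/I⁻ is reduced (cathode, E° = +0.54 V) and Cu²⁺/Cu is oxidized (anode).
The standard potential is +0.54 − (+0.35) = +0.19 V and the balanced reaction transfers n = 2 electrons.
Balancing gives I2(s) + Cu(s) → 2 I^-(aq) + Cu^2+(aq); hence Q = [I^-(aq)]^2·[Cu^2+(aq)] = 0.0607 (log Q = −1.217).
Applying E = E° − (RT ln10/nF)·log Q gives +0.19 − (0.0592/2)(−1.217) = +0.23 V.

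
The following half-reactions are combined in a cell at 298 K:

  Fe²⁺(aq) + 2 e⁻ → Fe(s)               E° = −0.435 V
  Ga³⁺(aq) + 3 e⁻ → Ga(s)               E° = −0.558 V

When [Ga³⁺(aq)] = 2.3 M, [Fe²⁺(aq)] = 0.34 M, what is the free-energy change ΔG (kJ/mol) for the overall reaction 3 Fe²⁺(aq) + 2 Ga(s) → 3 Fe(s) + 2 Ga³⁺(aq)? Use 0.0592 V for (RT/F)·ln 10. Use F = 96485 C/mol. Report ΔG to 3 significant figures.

With Fe²⁺/Fe reduced at the cathode, E°cell = −0.435 − (−0.558) = +0.123 V and n = 6.
Q = [Ga³⁺(aq)]^2 / [Fe²⁺(aq)]^3 = 135, so log Q = 2.129 and E = +0.123 − (0.0592/6)(2.129) = +0.1020 V.
Then ΔG = −nFE = −6 × 96485 × +0.1020 J/mol = −59.0 kJ/mol.

−59.0 kJ/mol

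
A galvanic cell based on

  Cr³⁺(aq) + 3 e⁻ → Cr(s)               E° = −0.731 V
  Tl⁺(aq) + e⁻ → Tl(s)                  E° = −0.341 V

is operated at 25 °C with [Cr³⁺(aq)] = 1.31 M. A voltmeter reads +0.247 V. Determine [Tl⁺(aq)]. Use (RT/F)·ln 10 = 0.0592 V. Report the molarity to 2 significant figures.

The Tl⁺/Tl couple has the larger reduction potential, so it is the cathode: E°cell = −0.341 − (−0.731) = +0.390 V and n = 3.
Since E = E° − (0.0592/n)·log Q, log Q = n(E° − E)/0.0592 = 7.247.
Balancing electrons gives 3 Tl⁺(aq) + Cr(s) → 3 Tl(s) + Cr³⁺(aq); thus Q = [Cr³⁺(aq)] / [Tl⁺(aq)]^3.
Solving for the unknown gives log [Tl⁺(aq)] = −2.377, so [Tl⁺(aq)] ≈ 0.0042 M.

0.0042 M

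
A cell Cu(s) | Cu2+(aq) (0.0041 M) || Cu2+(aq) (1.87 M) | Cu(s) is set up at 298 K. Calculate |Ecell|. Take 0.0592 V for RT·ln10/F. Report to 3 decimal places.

0.079 V

For a concentration cell E°cell = 0, since both electrodes use the same couple.
The compartment with the higher Cu2+(aq) concentration (1.87 M) acts as the cathode; ions are reduced there and produced at the dilute (0.0041 M) anode.
With n = 2, Ecell = −(0.0592/2)·log([dilute]/[conc]) = −(0.0592/2)·log(0.0041/1.87) = +0.079 V.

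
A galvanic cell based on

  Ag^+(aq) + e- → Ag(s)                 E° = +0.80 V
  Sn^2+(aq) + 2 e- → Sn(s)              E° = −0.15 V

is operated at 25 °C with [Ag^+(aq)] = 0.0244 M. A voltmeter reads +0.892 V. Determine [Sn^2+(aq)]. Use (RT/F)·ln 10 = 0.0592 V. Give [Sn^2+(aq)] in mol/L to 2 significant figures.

With Ag⁺/Ag at the cathode and Sn²⁺/Sn at the anode, E°cell = +0.80 − (−0.15) = +0.95 V (n = 2).
Rearranging E = E° − (0.0592/n)·log Q gives log Q = 2(+0.95 − (+0.892))/0.0592 = 1.959.
The balanced reaction is 2 Ag^+(aq) + Sn(s) → 2 Ag(s) + Sn^2+(aq), so Q = [Sn^2+(aq)] / [Ag^+(aq)]^2.
Substituting the known concentrations and solving, log [Sn^2+(aq)] = −1.266 and [Sn^2+(aq)] = 0.054 M.

0.054 M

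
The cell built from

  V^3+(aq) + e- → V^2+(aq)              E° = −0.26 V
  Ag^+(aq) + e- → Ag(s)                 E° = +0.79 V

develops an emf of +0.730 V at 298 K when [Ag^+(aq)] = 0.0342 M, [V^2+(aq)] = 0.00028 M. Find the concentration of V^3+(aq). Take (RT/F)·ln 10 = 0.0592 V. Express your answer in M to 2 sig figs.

The Ag⁺/Ag couple has the larger reduction potential, so it is the cathode: E°cell = +0.79 − (−0.26) = +1.05 V and n = 1.
From the Nernst equation, log Q = n(E° − E)/0.0592 = 1·(+1.05 − (+0.730))/0.0592 = 5.405.
The balanced reaction is Ag^+(aq) + V^2+(aq) → Ag(s) + V^3+(aq), so Q = [V^3+(aq)] / ([Ag^+(aq)]·[V^2+(aq)]).
Solving for the unknown gives log [V^3+(aq)] = 0.386, so [V^3+(aq)] ≈ 2.4 M.

2.4 M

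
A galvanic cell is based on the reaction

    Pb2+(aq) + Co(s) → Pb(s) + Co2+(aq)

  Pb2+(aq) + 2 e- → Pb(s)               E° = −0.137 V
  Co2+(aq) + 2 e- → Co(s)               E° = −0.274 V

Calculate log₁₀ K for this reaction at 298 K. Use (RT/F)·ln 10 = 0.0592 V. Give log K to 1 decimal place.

log K = 4.6

The Pb²⁺/Pb couple is reduced (cathode); E°cell = −0.137 − (−0.274) = +0.137 V with n = 2.
At equilibrium E = 0, so log K = nE°cell / 0.0592 = (2)(+0.137) / 0.0592 = 4.6.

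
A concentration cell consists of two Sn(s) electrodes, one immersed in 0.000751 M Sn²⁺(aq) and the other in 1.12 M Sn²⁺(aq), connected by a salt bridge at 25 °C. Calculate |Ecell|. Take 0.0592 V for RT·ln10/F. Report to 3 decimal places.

For a concentration cell E°cell = 0, since both electrodes use the same couple.
The compartment with the higher Sn²⁺(aq) concentration (1.12 M) acts as the cathode; ions are reduced there and produced at the dilute (0.000751 M) anode.
With n = 2, Ecell = −(0.0592/2)·log([dilute]/[conc]) = −(0.0592/2)·log(0.000751/1.12) = +0.094 V.

0.094 V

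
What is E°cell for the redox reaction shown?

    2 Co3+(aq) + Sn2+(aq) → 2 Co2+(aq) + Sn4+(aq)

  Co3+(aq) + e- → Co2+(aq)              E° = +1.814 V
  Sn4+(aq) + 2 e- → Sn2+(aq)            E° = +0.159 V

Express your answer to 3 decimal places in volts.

+1.655 V

Co3+(aq) gains electrons, so the Co³⁺/Co²⁺ couple is the cathode; the Sn⁴⁺/Sn²⁺ couple is the anode.
E°cell = E°(cathode) − E°(anode) = +1.814 − (+0.159) = +1.655 V.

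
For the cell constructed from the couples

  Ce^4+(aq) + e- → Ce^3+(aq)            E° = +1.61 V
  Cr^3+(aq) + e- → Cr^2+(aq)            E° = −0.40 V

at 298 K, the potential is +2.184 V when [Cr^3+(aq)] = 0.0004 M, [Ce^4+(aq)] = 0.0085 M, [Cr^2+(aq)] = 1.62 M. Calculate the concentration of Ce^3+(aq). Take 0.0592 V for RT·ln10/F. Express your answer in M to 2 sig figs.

0.040 M

With Ce⁴⁺/Ce³⁺ at the cathode and Cr³⁺/Cr²⁺ at the anode, E°cell = +1.61 − (−0.40) = +2.01 V (n = 1).
Rearranging E = E° − (0.0592/n)·log Q gives log Q = 1(+2.01 − (+2.184))/0.0592 = −2.939.
For Ce^4+(aq) + Cr^2+(aq) → Ce^3+(aq) + Cr^3+(aq), the reaction quotient is Q = ([Ce^3+(aq)]·[Cr^3+(aq)]) / ([Ce^4+(aq)]·[Cr^2+(aq)]).
Isolating [Ce^3+(aq)] in Q = 10^{−2.939} yields log [Ce^3+(aq)] = −1.402, i.e. 0.040 M.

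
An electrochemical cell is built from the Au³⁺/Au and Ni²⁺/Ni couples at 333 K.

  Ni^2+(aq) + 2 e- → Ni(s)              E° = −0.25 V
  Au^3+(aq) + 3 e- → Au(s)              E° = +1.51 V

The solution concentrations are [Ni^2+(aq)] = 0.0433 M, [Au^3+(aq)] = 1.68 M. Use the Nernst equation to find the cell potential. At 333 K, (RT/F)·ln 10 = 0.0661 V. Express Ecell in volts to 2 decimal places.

Since E°(Au³⁺/Au) > E°(Ni²⁺/Ni), Au³⁺/Au serves as the cathode.
E°cell = E°cat − E°an = +1.51 − (−0.25) = +1.76 V; n = 6.
For the overall reaction 2 Au^3+(aq) + 3 Ni(s) → 2 Au(s) + 3 Ni^2+(aq), Q = [Ni^2+(aq)]^3 / [Au^3+(aq)]^2 = 2.88×10^−5, giving log Q = −4.541.
E = E° − (0.0661/n)·log Q = +1.76 − (0.0661/6)(−4.541) = +1.81 V.

+1.81 V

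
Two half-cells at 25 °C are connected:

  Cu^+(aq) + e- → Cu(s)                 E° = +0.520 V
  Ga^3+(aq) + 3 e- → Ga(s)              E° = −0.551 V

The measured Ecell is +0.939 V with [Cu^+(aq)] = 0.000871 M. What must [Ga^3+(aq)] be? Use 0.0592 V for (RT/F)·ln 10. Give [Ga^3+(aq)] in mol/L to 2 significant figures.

0.0032 M

With Cu⁺/Cu at the cathode and Ga³⁺/Ga at the anode, E°cell = +0.520 − (−0.551) = +1.071 V (n = 3).
Since E = E° − (0.0592/n)·log Q, log Q = n(E° − E)/0.0592 = 6.689.
For 3 Cu^+(aq) + Ga(s) → 3 Cu(s) + Ga^3+(aq), the reaction quotient is Q = [Ga^3+(aq)] / [Cu^+(aq)]^3.
Isolating [Ga^3+(aq)] in Q = 10^{6.689} yields log [Ga^3+(aq)] = −2.491, i.e. 0.0032 M.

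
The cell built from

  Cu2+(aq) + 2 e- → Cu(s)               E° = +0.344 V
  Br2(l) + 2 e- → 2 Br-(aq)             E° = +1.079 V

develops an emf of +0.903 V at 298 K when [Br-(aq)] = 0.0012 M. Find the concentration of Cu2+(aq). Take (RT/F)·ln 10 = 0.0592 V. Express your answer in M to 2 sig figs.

The Br₂/Br⁻ couple has the larger reduction potential, so it is the cathode: E°cell = +1.079 − (+0.344) = +0.735 V and n = 2.
Since E = E° − (0.0592/n)·log Q, log Q = n(E° − E)/0.0592 = −5.676.
The balanced reaction is Br2(l) + Cu(s) → 2 Br-(aq) + Cu2+(aq), so Q = [Br-(aq)]^2·[Cu2+(aq)].
Substituting the known concentrations and solving, log [Cu2+(aq)] = 0.166 and [Cu2+(aq)] = 1.5 M.

1.5 M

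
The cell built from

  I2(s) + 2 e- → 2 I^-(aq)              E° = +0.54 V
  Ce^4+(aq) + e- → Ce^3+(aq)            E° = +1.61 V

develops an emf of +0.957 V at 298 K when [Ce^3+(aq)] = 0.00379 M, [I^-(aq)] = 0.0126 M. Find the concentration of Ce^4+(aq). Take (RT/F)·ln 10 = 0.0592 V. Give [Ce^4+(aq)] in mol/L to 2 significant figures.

0.0037 M

The Ce⁴⁺/Ce³⁺ couple has the larger reduction potential, so it is the cathode: E°cell = +1.61 − (+0.54) = +1.07 V and n = 2.
Rearranging E = E° − (0.0592/n)·log Q gives log Q = 2(+1.07 − (+0.957))/0.0592 = 3.818.
The balanced reaction is 2 Ce^4+(aq) + 2 I^-(aq) → 2 Ce^3+(aq) + I2(s), so Q = [Ce^3+(aq)]^2 / ([Ce^4+(aq)]^2·[I^-(aq)]^2).
Substituting the known concentrations and solving, log [Ce^4+(aq)] = −2.431 and [Ce^4+(aq)] = 0.0037 M.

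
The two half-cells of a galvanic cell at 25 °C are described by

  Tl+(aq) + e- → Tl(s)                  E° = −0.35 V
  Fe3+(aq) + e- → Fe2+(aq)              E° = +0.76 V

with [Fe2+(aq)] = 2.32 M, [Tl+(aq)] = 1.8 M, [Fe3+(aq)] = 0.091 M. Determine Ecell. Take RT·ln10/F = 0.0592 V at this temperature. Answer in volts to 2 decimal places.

+1.01 V

The Fe³⁺/Fe²⁺ couple has the more positive E°, so it is the cathode; Tl⁺/Tl is the anode.
E°cell = +0.76 − (−0.35) = +1.11 V, with n = 1 electron transferred.
The balanced reaction is Fe3+(aq) + Tl(s) → Fe2+(aq) + Tl+(aq), so Q = ([Fe2+(aq)]·[Tl+(aq)]) / [Fe3+(aq)] = 45.9 and log Q = 1.662.
E = E° − (0.0592/n)·log Q = +1.11 − (0.0592/1)(1.662) = +1.01 V.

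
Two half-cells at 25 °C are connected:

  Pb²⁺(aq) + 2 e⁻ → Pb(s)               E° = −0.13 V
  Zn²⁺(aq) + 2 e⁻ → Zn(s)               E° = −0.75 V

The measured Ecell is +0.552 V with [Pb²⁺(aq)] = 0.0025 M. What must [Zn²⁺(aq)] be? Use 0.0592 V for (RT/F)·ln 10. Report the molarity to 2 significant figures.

0.50 M

Pb²⁺/Pb is the cathode (higher E°); E°cell = −0.13 − (−0.75) = +0.62 V with n = 2.
From the Nernst equation, log Q = n(E° − E)/0.0592 = 2·(+0.62 − (+0.552))/0.0592 = 2.297.
Balancing electrons gives Pb²⁺(aq) + Zn(s) → Pb(s) + Zn²⁺(aq); thus Q = [Zn²⁺(aq)] / [Pb²⁺(aq)].
Substituting the known concentrations and solving, log [Zn²⁺(aq)] = −0.305 and [Zn²⁺(aq)] = 0.50 M.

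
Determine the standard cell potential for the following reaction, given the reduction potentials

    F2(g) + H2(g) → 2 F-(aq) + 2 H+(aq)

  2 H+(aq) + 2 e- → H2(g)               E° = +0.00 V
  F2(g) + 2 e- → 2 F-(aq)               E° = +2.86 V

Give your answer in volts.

In the reaction as written, F2(g) is reduced (cathode) and H+(aq) is produced by oxidation at the anode.
E°cell = E°(cathode) − E°(anode) = +2.86 − (+0.00) = +2.86 V.

+2.86 V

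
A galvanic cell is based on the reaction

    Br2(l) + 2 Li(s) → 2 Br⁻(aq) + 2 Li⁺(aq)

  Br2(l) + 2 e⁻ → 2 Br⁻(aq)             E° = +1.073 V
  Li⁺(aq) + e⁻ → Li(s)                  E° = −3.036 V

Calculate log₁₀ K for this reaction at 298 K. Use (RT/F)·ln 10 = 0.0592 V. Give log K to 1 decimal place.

log K = 138.8

The Br₂/Br⁻ couple is reduced (cathode); E°cell = +1.073 − (−3.036) = +4.109 V with n = 2.
At equilibrium E = 0, so log K = nE°cell / 0.0592 = (2)(+4.109) / 0.0592 = 138.8.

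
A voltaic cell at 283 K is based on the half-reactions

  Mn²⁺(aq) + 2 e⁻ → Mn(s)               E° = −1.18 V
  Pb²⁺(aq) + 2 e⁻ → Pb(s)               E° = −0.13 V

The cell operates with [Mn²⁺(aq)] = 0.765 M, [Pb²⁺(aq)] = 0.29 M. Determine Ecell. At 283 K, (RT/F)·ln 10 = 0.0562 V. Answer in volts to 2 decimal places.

+1.04 V

Since E°(Pb²⁺/Pb) > E°(Mn²⁺/Mn), Pb²⁺/Pb serves as the cathode.
E°cell = −0.13 − (−1.18) = +1.05 V, with n = 2 electrons transferred.
The balanced reaction is Pb²⁺(aq) + Mn(s) → Pb(s) + Mn²⁺(aq), so Q = [Mn²⁺(aq)] / [Pb²⁺(aq)] = 2.64 and log Q = 0.421.
E = E° − (0.0562/n)·log Q = +1.05 − (0.0562/2)(0.421) = +1.04 V.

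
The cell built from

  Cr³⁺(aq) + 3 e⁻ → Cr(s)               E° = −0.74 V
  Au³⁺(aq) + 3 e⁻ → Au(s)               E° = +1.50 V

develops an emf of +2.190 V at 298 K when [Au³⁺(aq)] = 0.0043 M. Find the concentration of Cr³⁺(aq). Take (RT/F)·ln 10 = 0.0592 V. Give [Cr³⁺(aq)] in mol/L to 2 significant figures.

1.5 M

With Au³⁺/Au at the cathode and Cr³⁺/Cr at the anode, E°cell = +1.50 − (−0.74) = +2.24 V (n = 3).
Since E = E° − (0.0592/n)·log Q, log Q = n(E° − E)/0.0592 = 2.534.
Balancing electrons gives Au³⁺(aq) + Cr(s) → Au(s) + Cr³⁺(aq); thus Q = [Cr³⁺(aq)] / [Au³⁺(aq)].
Solving for the unknown gives log [Cr³⁺(aq)] = 0.167, so [Cr³⁺(aq)] ≈ 1.5 M.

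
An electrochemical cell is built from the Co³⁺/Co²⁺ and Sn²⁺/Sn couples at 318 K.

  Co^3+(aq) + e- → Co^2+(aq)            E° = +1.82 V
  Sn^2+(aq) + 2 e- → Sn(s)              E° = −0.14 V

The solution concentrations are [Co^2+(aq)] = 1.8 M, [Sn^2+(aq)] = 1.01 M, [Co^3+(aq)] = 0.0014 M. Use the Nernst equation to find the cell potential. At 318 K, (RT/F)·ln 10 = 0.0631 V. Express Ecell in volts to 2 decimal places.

Co³⁺/Co²⁺ is reduced (cathode, E° = +1.82 V) and Sn²⁺/Sn is oxidized (anode).
E°cell = E°cat − E°an = +1.82 − (−0.14) = +1.96 V; n = 2.
For the overall reaction 2 Co^3+(aq) + Sn(s) → 2 Co^2+(aq) + Sn^2+(aq), Q = ([Co^2+(aq)]^2·[Sn^2+(aq)]) / [Co^3+(aq)]^2 = 1.67×10^6, giving log Q = 6.223.
Applying E = E° − (RT ln10/nF)·log Q gives +1.96 − (0.0631/2)(6.223) = +1.76 V.

+1.76 V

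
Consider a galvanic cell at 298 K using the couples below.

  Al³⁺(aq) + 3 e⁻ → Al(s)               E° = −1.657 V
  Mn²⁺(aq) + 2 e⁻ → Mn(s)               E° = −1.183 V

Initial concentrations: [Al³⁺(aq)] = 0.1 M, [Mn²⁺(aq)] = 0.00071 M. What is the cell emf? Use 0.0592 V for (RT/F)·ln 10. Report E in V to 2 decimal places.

Since E°(Mn²⁺/Mn) > E°(Al³⁺/Al), Mn²⁺/Mn serves as the cathode.
E°cell = −1.183 − (−1.657) = +0.474 V, with n = 6 electrons transferred.
Balancing gives 3 Mn²⁺(aq) + 2 Al(s) → 3 Mn(s) + 2 Al³⁺(aq); hence Q = [Al³⁺(aq)]^2 / [Mn²⁺(aq)]^3 = 2.79×10^7 (log Q = 7.446).
By the Nernst equation, E = +0.474 − (0.0592/6)·(7.446) = +0.40 V.

+0.40 V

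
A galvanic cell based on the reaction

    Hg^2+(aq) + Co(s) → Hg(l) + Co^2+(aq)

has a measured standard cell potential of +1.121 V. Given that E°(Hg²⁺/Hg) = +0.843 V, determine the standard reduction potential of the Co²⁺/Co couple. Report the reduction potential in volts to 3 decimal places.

−0.278 V

In the reaction as written the Hg²⁺/Hg couple is reduced (cathode) and Co²⁺/Co is oxidized (anode), so E°cell = E°(Hg²⁺/Hg) − E°(Co²⁺/Co).
E°(Co²⁺/Co) = E°(cathode) − E°cell = +0.843 − (+1.121) = −0.278 V.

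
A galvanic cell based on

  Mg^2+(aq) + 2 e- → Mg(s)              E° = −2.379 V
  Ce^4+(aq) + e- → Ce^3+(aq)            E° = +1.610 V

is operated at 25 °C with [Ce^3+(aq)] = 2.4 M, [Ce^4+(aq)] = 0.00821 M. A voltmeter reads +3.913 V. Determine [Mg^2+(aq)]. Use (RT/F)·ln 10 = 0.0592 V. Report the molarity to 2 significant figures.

0.0043 M

Ce⁴⁺/Ce³⁺ is the cathode (higher E°); E°cell = +1.610 − (−2.379) = +3.989 V with n = 2.
From the Nernst equation, log Q = n(E° − E)/0.0592 = 2·(+3.989 − (+3.913))/0.0592 = 2.568.
Balancing electrons gives 2 Ce^4+(aq) + Mg(s) → 2 Ce^3+(aq) + Mg^2+(aq); thus Q = ([Ce^3+(aq)]^2·[Mg^2+(aq)]) / [Ce^4+(aq)]^2.
Substituting the known concentrations and solving, log [Mg^2+(aq)] = −2.364 and [Mg^2+(aq)] = 0.0043 M.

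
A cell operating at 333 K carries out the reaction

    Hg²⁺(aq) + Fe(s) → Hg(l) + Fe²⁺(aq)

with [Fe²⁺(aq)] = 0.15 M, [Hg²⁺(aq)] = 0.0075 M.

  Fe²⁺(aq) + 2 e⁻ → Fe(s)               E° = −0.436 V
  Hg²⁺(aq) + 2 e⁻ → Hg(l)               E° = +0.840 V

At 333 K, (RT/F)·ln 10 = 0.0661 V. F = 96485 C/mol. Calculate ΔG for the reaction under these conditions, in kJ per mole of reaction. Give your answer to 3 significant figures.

−238 kJ/mol

The standard cell potential is +0.840 − (−0.436) = +1.276 V, with n = 2 electrons in the balanced equation.
Here Q = [Fe²⁺(aq)] / [Hg²⁺(aq)] = 20 (log Q = 1.301), giving E = +1.276 − (0.0661/2)·(1.301) = +1.2330 V.
Finally ΔG = −nFE = −(2)(96485 C/mol)(+1.2330 V) = −238 kJ/mol.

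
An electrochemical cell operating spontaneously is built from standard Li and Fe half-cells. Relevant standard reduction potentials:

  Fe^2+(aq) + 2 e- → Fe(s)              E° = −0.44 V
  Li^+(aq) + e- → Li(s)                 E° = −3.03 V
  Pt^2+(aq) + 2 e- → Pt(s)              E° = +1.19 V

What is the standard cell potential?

+2.59 V

Of the two couples in this cell, the one with the more positive reduction potential is reduced at the cathode: here that is Fe²⁺/Fe (−0.44 V); Li⁺/Li (−3.03 V) is the anode.
E°cell = E°(cathode) − E°(anode) = −0.44 − (−3.03) = +2.59 V.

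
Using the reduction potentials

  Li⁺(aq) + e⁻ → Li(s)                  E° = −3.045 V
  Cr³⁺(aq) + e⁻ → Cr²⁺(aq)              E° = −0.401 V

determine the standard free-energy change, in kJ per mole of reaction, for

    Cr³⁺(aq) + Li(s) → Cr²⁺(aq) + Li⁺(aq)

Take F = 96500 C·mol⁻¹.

In the reaction as written Cr³⁺(aq) is reduced, so the Cr³⁺/Cr²⁺ couple is the cathode and Li⁺/Li is the anode.
E°cell = −0.401 − (−3.045) = +2.644 V; balancing electrons gives n = 1.
ΔG° = −nFE°cell = −(1)(96500)(+2.644) J/mol = −255 kJ/mol.

−255 kJ/mol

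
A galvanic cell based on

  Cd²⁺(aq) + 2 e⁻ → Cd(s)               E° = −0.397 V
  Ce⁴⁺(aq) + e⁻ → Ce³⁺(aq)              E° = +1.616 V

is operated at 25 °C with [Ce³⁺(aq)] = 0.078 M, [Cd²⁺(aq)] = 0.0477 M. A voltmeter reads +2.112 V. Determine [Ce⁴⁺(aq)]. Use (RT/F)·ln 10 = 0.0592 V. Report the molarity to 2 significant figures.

The Ce⁴⁺/Ce³⁺ couple has the larger reduction potential, so it is the cathode: E°cell = +1.616 − (−0.397) = +2.013 V and n = 2.
Rearranging E = E° − (0.0592/n)·log Q gives log Q = 2(+2.013 − (+2.112))/0.0592 = −3.345.
Balancing electrons gives 2 Ce⁴⁺(aq) + Cd(s) → 2 Ce³⁺(aq) + Cd²⁺(aq); thus Q = ([Ce³⁺(aq)]^2·[Cd²⁺(aq)]) / [Ce⁴⁺(aq)]^2.
Substituting the known concentrations and solving, log [Ce⁴⁺(aq)] = −0.096 and [Ce⁴⁺(aq)] = 0.80 M.

0.80 M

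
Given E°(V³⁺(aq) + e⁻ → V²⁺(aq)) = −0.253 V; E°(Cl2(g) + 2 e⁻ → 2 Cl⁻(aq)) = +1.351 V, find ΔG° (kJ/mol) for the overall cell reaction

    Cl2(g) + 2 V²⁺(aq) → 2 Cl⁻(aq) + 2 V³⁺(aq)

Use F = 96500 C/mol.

In the reaction as written Cl2(g) is reduced, so the Cl₂/Cl⁻ couple is the cathode and V³⁺/V²⁺ is the anode.
E°cell = +1.351 − (−0.253) = +1.604 V; balancing electrons gives n = 2.
ΔG° = −nFE°cell = −(2)(96500)(+1.604) J/mol = −310 kJ/mol.

−310 kJ/mol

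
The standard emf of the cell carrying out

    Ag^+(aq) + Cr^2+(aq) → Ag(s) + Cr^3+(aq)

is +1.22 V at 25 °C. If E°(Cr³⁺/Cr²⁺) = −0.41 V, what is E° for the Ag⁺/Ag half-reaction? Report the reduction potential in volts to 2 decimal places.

In the reaction as written the Ag⁺/Ag couple is reduced (cathode) and Cr³⁺/Cr²⁺ is oxidized (anode), so E°cell = E°(Ag⁺/Ag) − E°(Cr³⁺/Cr²⁺).
E°(Ag⁺/Ag) = E°cell + E°(anode) = +1.22 + (−0.41) = +0.81 V.

+0.81 V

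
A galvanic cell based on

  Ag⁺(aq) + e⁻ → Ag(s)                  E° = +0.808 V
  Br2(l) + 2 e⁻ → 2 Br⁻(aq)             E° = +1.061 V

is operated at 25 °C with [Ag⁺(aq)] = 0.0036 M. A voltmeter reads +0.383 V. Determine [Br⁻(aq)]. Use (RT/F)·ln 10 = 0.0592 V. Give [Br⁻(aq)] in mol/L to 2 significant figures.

1.8 M

With Br₂/Br⁻ at the cathode and Ag⁺/Ag at the anode, E°cell = +1.061 − (+0.808) = +0.253 V (n = 2).
From the Nernst equation, log Q = n(E° − E)/0.0592 = 2·(+0.253 − (+0.383))/0.0592 = −4.392.
For Br2(l) + 2 Ag(s) → 2 Br⁻(aq) + 2 Ag⁺(aq), the reaction quotient is Q = [Br⁻(aq)]^2·[Ag⁺(aq)]^2.
Isolating [Br⁻(aq)] in Q = 10^{−4.392} yields log [Br⁻(aq)] = 0.248, i.e. 1.8 M.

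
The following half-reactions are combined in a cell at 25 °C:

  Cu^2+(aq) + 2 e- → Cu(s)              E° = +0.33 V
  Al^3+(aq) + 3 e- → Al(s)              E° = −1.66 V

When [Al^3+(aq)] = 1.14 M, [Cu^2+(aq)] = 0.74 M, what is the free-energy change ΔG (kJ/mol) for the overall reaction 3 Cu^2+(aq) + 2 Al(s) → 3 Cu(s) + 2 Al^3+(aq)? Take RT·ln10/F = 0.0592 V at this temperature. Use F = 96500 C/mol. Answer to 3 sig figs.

With Cu²⁺/Cu reduced at the cathode, E°cell = +0.33 − (−1.66) = +1.99 V and n = 6.
Here Q = [Al^3+(aq)]^2 / [Cu^2+(aq)]^3 = 3.21 (log Q = 0.506), giving E = +1.99 − (0.0592/6)·(0.506) = +1.9850 V.
ΔG = −nFE = −(6)(96500)(+1.9850) J/mol = −1150 kJ/mol.

−1150 kJ/mol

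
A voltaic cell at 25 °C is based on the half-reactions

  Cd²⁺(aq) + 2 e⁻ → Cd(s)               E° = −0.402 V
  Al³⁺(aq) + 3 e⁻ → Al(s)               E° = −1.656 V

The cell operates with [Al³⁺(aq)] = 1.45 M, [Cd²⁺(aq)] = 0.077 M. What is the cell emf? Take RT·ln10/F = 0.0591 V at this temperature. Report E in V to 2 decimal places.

+1.22 V

Cd²⁺/Cd is reduced (cathode, E° = −0.402 V) and Al³⁺/Al is oxidized (anode).
E°cell = E°cat − E°an = −0.402 − (−1.656) = +1.254 V; n = 6.
For the overall reaction 3 Cd²⁺(aq) + 2 Al(s) → 3 Cd(s) + 2 Al³⁺(aq), Q = [Al³⁺(aq)]^2 / [Cd²⁺(aq)]^3 = 4.61×10^3, giving log Q = 3.663.
By the Nernst equation, E = +1.254 − (0.0591/6)·(3.663) = +1.22 V.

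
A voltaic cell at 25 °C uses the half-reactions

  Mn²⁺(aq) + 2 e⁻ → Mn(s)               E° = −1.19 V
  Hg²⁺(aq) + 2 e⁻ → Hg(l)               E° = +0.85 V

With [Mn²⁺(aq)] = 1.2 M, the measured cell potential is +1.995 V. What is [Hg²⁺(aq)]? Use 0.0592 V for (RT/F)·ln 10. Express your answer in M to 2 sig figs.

With Hg²⁺/Hg at the cathode and Mn²⁺/Mn at the anode, E°cell = +0.85 − (−1.19) = +2.04 V (n = 2).
Rearranging E = E° − (0.0592/n)·log Q gives log Q = 2(+2.04 − (+1.995))/0.0592 = 1.520.
The balanced reaction is Hg²⁺(aq) + Mn(s) → Hg(l) + Mn²⁺(aq), so Q = [Mn²⁺(aq)] / [Hg²⁺(aq)].
Substituting the known concentrations and solving, log [Hg²⁺(aq)] = −1.441 and [Hg²⁺(aq)] = 0.036 M.

0.036 M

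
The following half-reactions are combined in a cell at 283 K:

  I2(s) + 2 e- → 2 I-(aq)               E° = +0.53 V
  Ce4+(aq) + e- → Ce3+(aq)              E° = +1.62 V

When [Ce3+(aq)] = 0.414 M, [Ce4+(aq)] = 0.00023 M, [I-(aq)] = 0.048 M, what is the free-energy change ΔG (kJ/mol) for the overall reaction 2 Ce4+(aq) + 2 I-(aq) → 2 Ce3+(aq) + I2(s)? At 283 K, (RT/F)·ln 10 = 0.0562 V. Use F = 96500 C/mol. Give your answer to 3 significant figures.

−161 kJ/mol

With Ce⁴⁺/Ce³⁺ reduced at the cathode, E°cell = +1.62 − (+0.53) = +1.09 V and n = 2.
Q = [Ce3+(aq)]^2 / ([Ce4+(aq)]^2·[I-(aq)]^2) = 1.41×10^9, so log Q = 9.148 and E = +1.09 − (0.0562/2)(9.148) = +0.8329 V.
Then ΔG = −nFE = −2 × 96500 × +0.8329 J/mol = −161 kJ/mol.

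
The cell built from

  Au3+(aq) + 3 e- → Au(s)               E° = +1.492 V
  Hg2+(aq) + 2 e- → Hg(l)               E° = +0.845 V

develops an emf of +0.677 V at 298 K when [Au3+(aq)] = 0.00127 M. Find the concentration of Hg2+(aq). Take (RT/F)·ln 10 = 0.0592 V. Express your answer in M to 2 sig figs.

The Au³⁺/Au couple has the larger reduction potential, so it is the cathode: E°cell = +1.492 − (+0.845) = +0.647 V and n = 6.
Since E = E° − (0.0592/n)·log Q, log Q = n(E° − E)/0.0592 = −3.041.
For 2 Au3+(aq) + 3 Hg(l) → 2 Au(s) + 3 Hg2+(aq), the reaction quotient is Q = [Hg2+(aq)]^3 / [Au3+(aq)]^2.
Solving for the unknown gives log [Hg2+(aq)] = −2.944, so [Hg2+(aq)] ≈ 0.0011 M.

0.0011 M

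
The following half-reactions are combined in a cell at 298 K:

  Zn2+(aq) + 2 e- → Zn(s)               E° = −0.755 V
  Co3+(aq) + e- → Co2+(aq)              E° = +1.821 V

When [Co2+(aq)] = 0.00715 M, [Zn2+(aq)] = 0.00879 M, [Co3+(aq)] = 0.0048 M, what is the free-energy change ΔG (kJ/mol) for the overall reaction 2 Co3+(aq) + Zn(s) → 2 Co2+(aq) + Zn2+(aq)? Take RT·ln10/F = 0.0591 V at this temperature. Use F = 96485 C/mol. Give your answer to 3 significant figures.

−507 kJ/mol

The standard cell potential is +1.821 − (−0.755) = +2.576 V, with n = 2 electrons in the balanced equation.
The reaction quotient is ([Co2+(aq)]^2·[Zn2+(aq)]) / [Co3+(aq)]^2 = 0.0195; by Nernst, E = +2.576 − (0.0591/2)(−1.710) = +2.6265 V.
Finally ΔG = −nFE = −(2)(96485 C/mol)(+2.6265 V) = −507 kJ/mol.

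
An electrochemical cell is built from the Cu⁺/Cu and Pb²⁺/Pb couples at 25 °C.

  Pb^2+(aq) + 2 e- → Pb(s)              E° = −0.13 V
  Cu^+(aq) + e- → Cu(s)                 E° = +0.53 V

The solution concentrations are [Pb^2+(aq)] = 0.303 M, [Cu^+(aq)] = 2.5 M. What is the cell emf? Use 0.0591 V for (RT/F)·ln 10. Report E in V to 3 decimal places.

+0.699 V

Cu⁺/Cu is reduced (cathode, E° = +0.53 V) and Pb²⁺/Pb is oxidized (anode).
E°cell = E°cat − E°an = +0.53 − (−0.13) = +0.66 V; n = 2.
For the overall reaction 2 Cu^+(aq) + Pb(s) → 2 Cu(s) + Pb^2+(aq), Q = [Pb^2+(aq)] / [Cu^+(aq)]^2 = 0.0485, giving log Q = −1.314.
By the Nernst equation, E = +0.66 − (0.0591/2)·(−1.314) = +0.699 V.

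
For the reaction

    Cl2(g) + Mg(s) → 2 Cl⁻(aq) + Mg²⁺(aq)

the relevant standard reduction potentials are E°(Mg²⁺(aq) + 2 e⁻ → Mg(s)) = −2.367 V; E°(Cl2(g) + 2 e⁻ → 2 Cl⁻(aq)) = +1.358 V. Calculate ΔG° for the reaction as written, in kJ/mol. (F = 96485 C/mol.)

−719 kJ/mol

In the reaction as written Cl2(g) is reduced, so the Cl₂/Cl⁻ couple is the cathode and Mg²⁺/Mg is the anode.
E°cell = +1.358 − (−2.367) = +3.725 V; balancing electrons gives n = 2.
ΔG° = −nFE°cell = −(2)(96485)(+3.725) J/mol = −719 kJ/mol.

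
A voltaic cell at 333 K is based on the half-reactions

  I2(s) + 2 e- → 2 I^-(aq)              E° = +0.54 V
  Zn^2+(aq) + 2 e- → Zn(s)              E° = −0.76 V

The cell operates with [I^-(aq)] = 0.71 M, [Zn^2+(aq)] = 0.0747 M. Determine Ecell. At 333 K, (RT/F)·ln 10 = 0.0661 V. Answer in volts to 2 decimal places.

I₂/I⁻ is reduced (cathode, E° = +0.54 V) and Zn²⁺/Zn is oxidized (anode).
E°cell = E°cat − E°an = +0.54 − (−0.76) = +1.30 V; n = 2.
For the overall reaction I2(s) + Zn(s) → 2 I^-(aq) + Zn^2+(aq), Q = [I^-(aq)]^2·[Zn^2+(aq)] = 0.0377, giving log Q = −1.424.
By the Nernst equation, E = +1.30 − (0.0661/2)·(−1.424) = +1.35 V.

+1.35 V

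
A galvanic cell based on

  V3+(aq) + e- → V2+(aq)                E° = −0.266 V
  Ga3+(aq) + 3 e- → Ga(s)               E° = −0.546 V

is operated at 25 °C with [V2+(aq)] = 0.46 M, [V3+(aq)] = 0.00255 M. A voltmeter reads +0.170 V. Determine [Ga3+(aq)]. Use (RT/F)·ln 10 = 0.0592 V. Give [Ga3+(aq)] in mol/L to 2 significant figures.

With V³⁺/V²⁺ at the cathode and Ga³⁺/Ga at the anode, E°cell = −0.266 − (−0.546) = +0.280 V (n = 3).
From the Nernst equation, log Q = n(E° − E)/0.0592 = 3·(+0.280 − (+0.170))/0.0592 = 5.574.
For 3 V3+(aq) + Ga(s) → 3 V2+(aq) + Ga3+(aq), the reaction quotient is Q = ([V2+(aq)]^3·[Ga3+(aq)]) / [V3+(aq)]^3.
Isolating [Ga3+(aq)] in Q = 10^{5.574} yields log [Ga3+(aq)] = −1.195, i.e. 0.064 M.

0.064 M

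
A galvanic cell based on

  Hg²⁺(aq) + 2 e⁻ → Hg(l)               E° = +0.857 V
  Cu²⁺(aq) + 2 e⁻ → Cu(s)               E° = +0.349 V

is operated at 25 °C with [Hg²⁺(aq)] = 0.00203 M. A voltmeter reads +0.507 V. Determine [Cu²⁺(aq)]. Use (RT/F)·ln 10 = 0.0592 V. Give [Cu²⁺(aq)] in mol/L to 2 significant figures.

0.0022 M

With Hg²⁺/Hg at the cathode and Cu²⁺/Cu at the anode, E°cell = +0.857 − (+0.349) = +0.508 V (n = 2).
Since E = E° − (0.0592/n)·log Q, log Q = n(E° − E)/0.0592 = 0.034.
For Hg²⁺(aq) + Cu(s) → Hg(l) + Cu²⁺(aq), the reaction quotient is Q = [Cu²⁺(aq)] / [Hg²⁺(aq)].
Isolating [Cu²⁺(aq)] in Q = 10^{0.034} yields log [Cu²⁺(aq)] = −2.659, i.e. 0.0022 M.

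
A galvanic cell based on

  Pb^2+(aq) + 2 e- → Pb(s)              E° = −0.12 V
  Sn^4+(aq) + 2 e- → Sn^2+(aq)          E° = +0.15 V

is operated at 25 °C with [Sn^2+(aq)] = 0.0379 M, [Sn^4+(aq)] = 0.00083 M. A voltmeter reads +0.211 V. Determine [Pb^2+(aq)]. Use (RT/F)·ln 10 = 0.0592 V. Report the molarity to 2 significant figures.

With Sn⁴⁺/Sn²⁺ at the cathode and Pb²⁺/Pb at the anode, E°cell = +0.15 − (−0.12) = +0.27 V (n = 2).
From the Nernst equation, log Q = n(E° − E)/0.0592 = 2·(+0.27 − (+0.211))/0.0592 = 1.993.
The balanced reaction is Sn^4+(aq) + Pb(s) → Sn^2+(aq) + Pb^2+(aq), so Q = ([Sn^2+(aq)]·[Pb^2+(aq)]) / [Sn^4+(aq)].
Solving for the unknown gives log [Pb^2+(aq)] = 0.333, so [Pb^2+(aq)] ≈ 2.2 M.

2.2 M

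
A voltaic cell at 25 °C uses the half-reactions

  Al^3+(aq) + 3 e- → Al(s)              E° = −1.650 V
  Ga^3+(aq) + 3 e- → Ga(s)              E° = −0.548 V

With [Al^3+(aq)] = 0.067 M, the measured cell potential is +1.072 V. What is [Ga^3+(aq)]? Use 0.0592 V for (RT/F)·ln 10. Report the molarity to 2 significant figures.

Ga³⁺/Ga is the cathode (higher E°); E°cell = −0.548 − (−1.650) = +1.102 V with n = 3.
Rearranging E = E° − (0.0592/n)·log Q gives log Q = 3(+1.102 − (+1.072))/0.0592 = 1.520.
For Ga^3+(aq) + Al(s) → Ga(s) + Al^3+(aq), the reaction quotient is Q = [Al^3+(aq)] / [Ga^3+(aq)].
Isolating [Ga^3+(aq)] in Q = 10^{1.520} yields log [Ga^3+(aq)] = −2.694, i.e. 0.0020 M.

0.0020 M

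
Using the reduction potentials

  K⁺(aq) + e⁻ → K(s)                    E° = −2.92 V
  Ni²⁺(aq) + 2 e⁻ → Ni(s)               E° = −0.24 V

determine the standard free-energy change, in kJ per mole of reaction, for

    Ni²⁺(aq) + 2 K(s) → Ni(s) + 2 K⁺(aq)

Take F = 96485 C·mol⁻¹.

−517 kJ/mol

In the reaction as written Ni²⁺(aq) is reduced, so the Ni²⁺/Ni couple is the cathode and K⁺/K is the anode.
E°cell = −0.24 − (−2.92) = +2.68 V; balancing electrons gives n = 2.
ΔG° = −nFE°cell = −(2)(96485)(+2.68) J/mol = −517 kJ/mol.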